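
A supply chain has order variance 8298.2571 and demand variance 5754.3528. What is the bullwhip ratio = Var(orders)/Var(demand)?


BW = 8298.2571 / 5754.3528 = 1.4421

1.4421


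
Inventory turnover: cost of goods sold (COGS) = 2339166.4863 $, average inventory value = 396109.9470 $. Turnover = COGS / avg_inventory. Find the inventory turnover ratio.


Turnover = 2339166.4863 / 396109.9470 = 5.9053

5.9053


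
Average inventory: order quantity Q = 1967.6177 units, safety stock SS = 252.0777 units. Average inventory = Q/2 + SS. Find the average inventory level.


Q/2 = 983.8089
Avg = 983.8089 + 252.0777 = 1235.8865

1235.8865 units


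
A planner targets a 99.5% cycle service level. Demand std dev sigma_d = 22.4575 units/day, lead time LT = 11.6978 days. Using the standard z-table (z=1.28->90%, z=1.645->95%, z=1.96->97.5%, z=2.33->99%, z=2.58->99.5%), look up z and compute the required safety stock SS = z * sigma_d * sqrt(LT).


From the table, SL = 99.5% corresponds to z = 2.58
sqrt(LT) = sqrt(11.6978) = 3.4202
SS = 2.58 * 22.4575 * 3.4202 = 198.1679

198.1679 units


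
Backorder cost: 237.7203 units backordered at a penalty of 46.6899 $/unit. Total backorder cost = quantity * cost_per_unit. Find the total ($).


Total = 237.7203 * 46.6899 = 11099.1370

11099.1370 $


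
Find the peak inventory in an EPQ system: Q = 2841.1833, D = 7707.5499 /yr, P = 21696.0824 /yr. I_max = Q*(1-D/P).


D/P = 0.3553
1 - D/P = 0.6447
I_max = 2841.1833 * 0.6447 = 1831.8508

1831.8508 units


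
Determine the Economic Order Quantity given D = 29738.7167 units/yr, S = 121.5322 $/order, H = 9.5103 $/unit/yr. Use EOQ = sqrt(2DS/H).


2*D*S = 2 * 29738.7167 * 121.5322 = 7228423.3315
2*D*S/H = 760062.5986
EOQ = sqrt(760062.5986) = 871.8157

871.8157 units


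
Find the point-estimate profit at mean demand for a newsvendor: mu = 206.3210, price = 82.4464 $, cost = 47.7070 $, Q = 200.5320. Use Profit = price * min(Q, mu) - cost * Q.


Sales at mu = min(200.5320, 206.3210) = 200.5320
Revenue = 82.4464 * 200.5320 = 16533.1415
Total cost = 47.7070 * 200.5320 = 9566.7801
Profit = 16533.1415 - 9566.7801 = 6966.3614

6966.3614 $


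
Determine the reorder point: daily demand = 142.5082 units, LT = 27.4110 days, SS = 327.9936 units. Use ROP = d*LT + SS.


d*LT = 142.5082 * 27.4110 = 3906.2923
ROP = 3906.2923 + 327.9936 = 4234.2859

4234.2859 units


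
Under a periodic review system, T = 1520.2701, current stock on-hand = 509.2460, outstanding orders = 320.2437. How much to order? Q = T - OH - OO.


Inventory position = OH + OO = 509.2460 + 320.2437 = 829.4897
Q = 1520.2701 - 829.4897 = 690.7804

690.7804 units


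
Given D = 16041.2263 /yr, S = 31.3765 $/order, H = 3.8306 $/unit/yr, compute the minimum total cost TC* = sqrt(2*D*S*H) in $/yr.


2*D*S*H = 3856016.3145
TC* = sqrt(3856016.3145) = 1963.6742

1963.6742 $/yr


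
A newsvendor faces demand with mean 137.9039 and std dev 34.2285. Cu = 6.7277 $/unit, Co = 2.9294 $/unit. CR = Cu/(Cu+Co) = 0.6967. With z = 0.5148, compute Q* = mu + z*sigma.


CR = Cu/(Cu+Co) = 6.7277/(6.7277+2.9294) = 0.6967
z = 0.5148
Q* = 137.9039 + 0.5148 * 34.2285 = 155.5247

155.5247 units


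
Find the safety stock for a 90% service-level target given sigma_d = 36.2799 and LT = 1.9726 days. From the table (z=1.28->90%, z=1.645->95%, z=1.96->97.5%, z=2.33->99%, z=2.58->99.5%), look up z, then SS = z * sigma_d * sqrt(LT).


From the table, SL = 90% corresponds to z = 1.28
sqrt(LT) = sqrt(1.9726) = 1.4045
SS = 1.28 * 36.2799 * 1.4045 = 65.2222

65.2222 units


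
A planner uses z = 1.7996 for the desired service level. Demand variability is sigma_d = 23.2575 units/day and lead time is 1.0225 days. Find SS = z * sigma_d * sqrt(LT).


sqrt(LT) = sqrt(1.0225) = 1.0112
SS = 1.7996 * 23.2575 * 1.0112 = 42.3224

42.3224 units


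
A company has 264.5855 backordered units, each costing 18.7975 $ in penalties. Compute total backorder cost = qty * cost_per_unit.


Total = 264.5855 * 18.7975 = 4973.5459

4973.5459 $


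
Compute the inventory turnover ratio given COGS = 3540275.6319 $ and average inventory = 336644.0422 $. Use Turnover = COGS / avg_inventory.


Turnover = 3540275.6319 / 336644.0422 = 10.5164

10.5164


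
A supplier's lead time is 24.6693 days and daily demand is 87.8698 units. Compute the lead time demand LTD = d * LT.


LTD = 87.8698 * 24.6693 = 2167.6865

2167.6865 units


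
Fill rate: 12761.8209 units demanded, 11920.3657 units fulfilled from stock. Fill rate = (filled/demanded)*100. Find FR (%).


FR = 11920.3657 / 12761.8209 * 100 = 93.4065

93.4065%


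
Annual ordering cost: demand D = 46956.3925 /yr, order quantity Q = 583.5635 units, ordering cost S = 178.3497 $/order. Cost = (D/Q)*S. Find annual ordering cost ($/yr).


Number of orders = D/Q = 80.4649
Cost = 80.4649 * 178.3497 = 14350.8950

14350.8950 $/yr


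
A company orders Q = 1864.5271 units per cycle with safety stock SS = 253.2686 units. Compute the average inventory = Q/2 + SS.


Q/2 = 932.2636
Avg = 932.2636 + 253.2686 = 1185.5322

1185.5322 units


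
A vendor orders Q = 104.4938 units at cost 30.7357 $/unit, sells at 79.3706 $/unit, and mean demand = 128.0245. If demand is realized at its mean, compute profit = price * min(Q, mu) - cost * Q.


Sales at mu = min(104.4938, 128.0245) = 104.4938
Revenue = 79.3706 * 104.4938 = 8293.7356
Total cost = 30.7357 * 104.4938 = 3211.6901
Profit = 8293.7356 - 3211.6901 = 5082.0455

5082.0455 $


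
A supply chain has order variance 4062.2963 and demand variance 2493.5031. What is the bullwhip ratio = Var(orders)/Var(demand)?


BW = 4062.2963 / 2493.5031 = 1.6292

1.6292


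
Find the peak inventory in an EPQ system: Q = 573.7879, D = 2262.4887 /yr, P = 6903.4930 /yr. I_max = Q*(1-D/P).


D/P = 0.3277
1 - D/P = 0.6723
I_max = 573.7879 * 0.6723 = 385.7398

385.7398 units


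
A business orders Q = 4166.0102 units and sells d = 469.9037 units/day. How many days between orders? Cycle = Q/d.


Cycle = 4166.0102 / 469.9037 = 8.8657

8.8657 days


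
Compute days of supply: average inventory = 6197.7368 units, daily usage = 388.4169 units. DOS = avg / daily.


DOS = 6197.7368 / 388.4169 = 15.9564

15.9564 days


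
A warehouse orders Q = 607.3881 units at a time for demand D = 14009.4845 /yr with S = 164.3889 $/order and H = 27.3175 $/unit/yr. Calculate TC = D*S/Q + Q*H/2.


Ordering cost = D*S/Q = 3791.6511
Holding cost = Q*H/2 = 8296.1622
TC = 3791.6511 + 8296.1622 = 12087.8133

12087.8133 $/yr


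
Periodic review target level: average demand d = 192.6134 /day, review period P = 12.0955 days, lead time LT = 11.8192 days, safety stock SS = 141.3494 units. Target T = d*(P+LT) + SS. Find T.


P + LT = 23.9147
d*(P+LT) = 192.6134 * 23.9147 = 4606.2917
T = 4606.2917 + 141.3494 = 4747.6411

4747.6411 units


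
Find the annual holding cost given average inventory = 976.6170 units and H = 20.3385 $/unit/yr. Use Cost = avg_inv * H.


Cost = 976.6170 * 20.3385 = 19862.9249

19862.9249 $/yr


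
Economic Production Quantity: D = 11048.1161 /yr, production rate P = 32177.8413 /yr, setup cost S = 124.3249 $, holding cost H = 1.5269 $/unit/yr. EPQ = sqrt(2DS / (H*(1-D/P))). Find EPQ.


1 - D/P = 1 - 0.3433 = 0.6567
H*(1-D/P) = 1.0026
2DS = 2747111.8586
EPQ = sqrt(2739862.7319) = 1655.2531

1655.2531 units


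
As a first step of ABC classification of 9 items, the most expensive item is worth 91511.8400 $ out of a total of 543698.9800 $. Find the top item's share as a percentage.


Top item = 91511.8400
Total = 543698.9800
Percentage = 91511.8400 / 543698.9800 * 100 = 16.8313

16.8313%


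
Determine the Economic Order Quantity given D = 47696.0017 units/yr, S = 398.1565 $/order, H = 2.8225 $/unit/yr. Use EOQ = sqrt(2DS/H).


2*D*S = 2 * 47696.0017 * 398.1565 = 37980946.2017
2*D*S/H = 13456491.1255
EOQ = sqrt(13456491.1255) = 3668.3090

3668.3090 units


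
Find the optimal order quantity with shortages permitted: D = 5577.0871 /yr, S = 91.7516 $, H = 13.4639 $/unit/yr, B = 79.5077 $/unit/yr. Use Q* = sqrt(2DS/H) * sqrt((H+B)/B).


sqrt(2DS/H) = 275.7021
sqrt((H+B)/B) = 1.0814
Q* = 275.7021 * 1.0814 = 298.1334

298.1334 units


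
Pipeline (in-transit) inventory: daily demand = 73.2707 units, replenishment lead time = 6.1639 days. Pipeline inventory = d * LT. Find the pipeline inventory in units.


Pipeline = 73.2707 * 6.1639 = 451.6333

451.6333 units


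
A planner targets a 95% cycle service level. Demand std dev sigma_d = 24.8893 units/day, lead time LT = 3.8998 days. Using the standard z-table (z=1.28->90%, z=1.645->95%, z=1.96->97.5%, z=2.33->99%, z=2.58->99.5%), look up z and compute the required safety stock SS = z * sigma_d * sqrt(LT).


From the table, SL = 95% corresponds to z = 1.645
sqrt(LT) = sqrt(3.8998) = 1.9748
SS = 1.645 * 24.8893 * 1.9748 = 80.8537

80.8537 units


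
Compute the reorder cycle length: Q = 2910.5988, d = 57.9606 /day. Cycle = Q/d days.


Cycle = 2910.5988 / 57.9606 = 50.2169

50.2169 days


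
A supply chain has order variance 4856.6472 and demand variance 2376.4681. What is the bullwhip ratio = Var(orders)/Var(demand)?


BW = 4856.6472 / 2376.4681 = 2.0436

2.0436


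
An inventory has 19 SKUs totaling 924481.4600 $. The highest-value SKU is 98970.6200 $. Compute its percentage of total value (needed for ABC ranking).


Top item = 98970.6200
Total = 924481.4600
Percentage = 98970.6200 / 924481.4600 * 100 = 10.7055

10.7055%


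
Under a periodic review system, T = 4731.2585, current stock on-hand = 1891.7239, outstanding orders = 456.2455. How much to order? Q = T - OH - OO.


Inventory position = OH + OO = 1891.7239 + 456.2455 = 2347.9694
Q = 4731.2585 - 2347.9694 = 2383.2891

2383.2891 units


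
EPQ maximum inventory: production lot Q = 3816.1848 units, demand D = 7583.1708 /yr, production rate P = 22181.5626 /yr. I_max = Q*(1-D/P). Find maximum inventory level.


D/P = 0.3419
1 - D/P = 0.6581
I_max = 3816.1848 * 0.6581 = 2511.5526

2511.5526 units


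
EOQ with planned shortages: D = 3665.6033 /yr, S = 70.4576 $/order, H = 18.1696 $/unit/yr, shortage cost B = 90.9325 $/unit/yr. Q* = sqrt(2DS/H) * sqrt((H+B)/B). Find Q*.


sqrt(2DS/H) = 168.6083
sqrt((H+B)/B) = 1.0954
Q* = 168.6083 * 1.0954 = 184.6868

184.6868 units


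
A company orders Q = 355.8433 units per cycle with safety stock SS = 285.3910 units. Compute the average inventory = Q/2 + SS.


Q/2 = 177.9216
Avg = 177.9216 + 285.3910 = 463.3127

463.3127 units


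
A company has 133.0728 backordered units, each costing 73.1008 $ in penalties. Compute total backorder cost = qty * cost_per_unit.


Total = 133.0728 * 73.1008 = 9727.7281

9727.7281 $


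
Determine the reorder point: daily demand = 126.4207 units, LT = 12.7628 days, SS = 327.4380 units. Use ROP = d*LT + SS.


d*LT = 126.4207 * 12.7628 = 1613.4821
ROP = 1613.4821 + 327.4380 = 1940.9201

1940.9201 units


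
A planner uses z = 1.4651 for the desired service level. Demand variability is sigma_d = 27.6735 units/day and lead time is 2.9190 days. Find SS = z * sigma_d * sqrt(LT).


sqrt(LT) = sqrt(2.9190) = 1.7085
SS = 1.4651 * 27.6735 * 1.7085 = 69.2705

69.2705 units


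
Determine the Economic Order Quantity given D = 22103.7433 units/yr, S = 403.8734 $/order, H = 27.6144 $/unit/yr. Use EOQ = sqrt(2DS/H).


2*D*S = 2 * 22103.7433 * 403.8734 = 17854227.9186
2*D*S/H = 646554.9829
EOQ = sqrt(646554.9829) = 804.0864

804.0864 units


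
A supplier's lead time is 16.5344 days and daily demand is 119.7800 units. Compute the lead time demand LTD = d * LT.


LTD = 119.7800 * 16.5344 = 1980.4904

1980.4904 units


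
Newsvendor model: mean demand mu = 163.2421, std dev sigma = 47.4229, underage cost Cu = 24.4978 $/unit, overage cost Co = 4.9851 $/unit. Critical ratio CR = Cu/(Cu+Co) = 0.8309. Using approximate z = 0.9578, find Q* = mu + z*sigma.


CR = Cu/(Cu+Co) = 24.4978/(24.4978+4.9851) = 0.8309
z = 0.9578
Q* = 163.2421 + 0.9578 * 47.4229 = 208.6638

208.6638 units


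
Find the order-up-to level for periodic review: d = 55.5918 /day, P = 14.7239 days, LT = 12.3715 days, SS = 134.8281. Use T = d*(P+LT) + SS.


P + LT = 27.0954
d*(P+LT) = 55.5918 * 27.0954 = 1506.2821
T = 1506.2821 + 134.8281 = 1641.1102

1641.1102 units


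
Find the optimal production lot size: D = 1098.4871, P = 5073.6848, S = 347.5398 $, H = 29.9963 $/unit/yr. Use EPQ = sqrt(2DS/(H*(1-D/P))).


1 - D/P = 1 - 0.2165 = 0.7835
H*(1-D/P) = 23.5019
2DS = 763535.9741
EPQ = sqrt(32488.2685) = 180.2450

180.2450 units


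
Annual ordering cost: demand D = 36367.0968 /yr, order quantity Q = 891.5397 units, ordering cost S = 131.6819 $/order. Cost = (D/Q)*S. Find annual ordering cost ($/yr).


Number of orders = D/Q = 40.7913
Cost = 40.7913 * 131.6819 = 5371.4808

5371.4808 $/yr


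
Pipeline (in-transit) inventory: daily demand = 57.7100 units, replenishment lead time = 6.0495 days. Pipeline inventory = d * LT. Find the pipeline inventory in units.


Pipeline = 57.7100 * 6.0495 = 349.1166

349.1166 units


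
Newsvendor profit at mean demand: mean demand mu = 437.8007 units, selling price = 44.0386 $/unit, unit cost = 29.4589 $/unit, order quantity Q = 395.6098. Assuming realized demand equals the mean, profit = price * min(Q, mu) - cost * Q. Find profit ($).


Sales at mu = min(395.6098, 437.8007) = 395.6098
Revenue = 44.0386 * 395.6098 = 17422.1017
Total cost = 29.4589 * 395.6098 = 11654.2295
Profit = 17422.1017 - 11654.2295 = 5767.8722

5767.8722 $


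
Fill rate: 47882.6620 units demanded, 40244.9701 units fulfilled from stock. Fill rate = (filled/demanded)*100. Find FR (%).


FR = 40244.9701 / 47882.6620 * 100 = 84.0491

84.0491%


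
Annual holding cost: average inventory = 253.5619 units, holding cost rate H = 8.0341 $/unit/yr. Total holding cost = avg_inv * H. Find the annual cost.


Cost = 253.5619 * 8.0341 = 2037.1417

2037.1417 $/yr


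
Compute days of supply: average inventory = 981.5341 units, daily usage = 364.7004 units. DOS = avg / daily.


DOS = 981.5341 / 364.7004 = 2.6913

2.6913 days


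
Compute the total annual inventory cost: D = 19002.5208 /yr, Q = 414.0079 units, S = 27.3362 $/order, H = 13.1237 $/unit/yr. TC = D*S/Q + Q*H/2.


Ordering cost = D*S/Q = 1254.7024
Holding cost = Q*H/2 = 2716.6577
TC = 1254.7024 + 2716.6577 = 3971.3601

3971.3601 $/yr


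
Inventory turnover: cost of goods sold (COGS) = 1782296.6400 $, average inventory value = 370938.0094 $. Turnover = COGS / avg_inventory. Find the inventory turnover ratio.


Turnover = 1782296.6400 / 370938.0094 = 4.8048

4.8048


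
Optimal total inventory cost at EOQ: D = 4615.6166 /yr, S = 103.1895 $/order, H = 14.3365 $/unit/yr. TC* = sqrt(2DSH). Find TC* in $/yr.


2*D*S*H = 13656467.3089
TC* = sqrt(13656467.3089) = 3695.4658

3695.4658 $/yr


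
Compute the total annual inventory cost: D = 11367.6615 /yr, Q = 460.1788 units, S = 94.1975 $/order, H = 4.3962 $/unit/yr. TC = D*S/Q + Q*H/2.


Ordering cost = D*S/Q = 2326.9331
Holding cost = Q*H/2 = 1011.5190
TC = 2326.9331 + 1011.5190 = 3338.4521

3338.4521 $/yr


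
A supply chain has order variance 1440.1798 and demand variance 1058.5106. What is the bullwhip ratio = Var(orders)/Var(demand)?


BW = 1440.1798 / 1058.5106 = 1.3606

1.3606


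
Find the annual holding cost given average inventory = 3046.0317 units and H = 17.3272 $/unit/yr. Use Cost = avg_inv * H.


Cost = 3046.0317 * 17.3272 = 52779.2005

52779.2005 $/yr


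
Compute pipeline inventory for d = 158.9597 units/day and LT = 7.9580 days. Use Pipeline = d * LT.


Pipeline = 158.9597 * 7.9580 = 1265.0013

1265.0013 units


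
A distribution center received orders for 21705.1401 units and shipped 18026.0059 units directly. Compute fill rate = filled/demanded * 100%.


FR = 18026.0059 / 21705.1401 * 100 = 83.0495

83.0495%


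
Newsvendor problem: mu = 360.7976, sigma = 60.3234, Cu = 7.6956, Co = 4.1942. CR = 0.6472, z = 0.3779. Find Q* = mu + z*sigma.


CR = Cu/(Cu+Co) = 7.6956/(7.6956+4.1942) = 0.6472
z = 0.3779
Q* = 360.7976 + 0.3779 * 60.3234 = 383.5938

383.5938 units


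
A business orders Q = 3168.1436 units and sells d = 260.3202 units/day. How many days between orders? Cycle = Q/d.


Cycle = 3168.1436 / 260.3202 = 12.1702

12.1702 days


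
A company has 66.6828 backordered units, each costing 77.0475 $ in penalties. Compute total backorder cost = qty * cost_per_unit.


Total = 66.6828 * 77.0475 = 5137.7430

5137.7430 $


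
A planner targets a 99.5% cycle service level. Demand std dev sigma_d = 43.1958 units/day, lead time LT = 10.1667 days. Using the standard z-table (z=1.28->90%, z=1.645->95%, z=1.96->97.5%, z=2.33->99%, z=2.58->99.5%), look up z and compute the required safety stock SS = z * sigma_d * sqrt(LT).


From the table, SL = 99.5% corresponds to z = 2.58
sqrt(LT) = sqrt(10.1667) = 3.1885
SS = 2.58 * 43.1958 * 3.1885 = 355.3458

355.3458 units


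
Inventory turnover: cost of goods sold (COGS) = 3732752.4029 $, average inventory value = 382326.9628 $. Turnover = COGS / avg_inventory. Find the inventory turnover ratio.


Turnover = 3732752.4029 / 382326.9628 = 9.7632

9.7632


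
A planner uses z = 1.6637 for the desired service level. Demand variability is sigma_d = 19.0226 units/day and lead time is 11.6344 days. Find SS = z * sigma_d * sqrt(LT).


sqrt(LT) = sqrt(11.6344) = 3.4109
SS = 1.6637 * 19.0226 * 3.4109 = 107.9486

107.9486 units


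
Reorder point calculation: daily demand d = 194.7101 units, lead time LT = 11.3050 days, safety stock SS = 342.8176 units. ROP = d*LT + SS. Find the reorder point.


d*LT = 194.7101 * 11.3050 = 2201.1977
ROP = 2201.1977 + 342.8176 = 2544.0153

2544.0153 units


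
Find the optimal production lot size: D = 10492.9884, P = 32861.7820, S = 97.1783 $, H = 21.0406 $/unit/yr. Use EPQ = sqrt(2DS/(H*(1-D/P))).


1 - D/P = 1 - 0.3193 = 0.6807
H*(1-D/P) = 14.3222
2DS = 2039381.5493
EPQ = sqrt(142393.0897) = 377.3501

377.3501 units


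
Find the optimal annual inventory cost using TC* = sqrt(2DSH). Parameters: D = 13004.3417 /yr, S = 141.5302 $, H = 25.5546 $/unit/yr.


2*D*S*H = 94066844.5385
TC* = sqrt(94066844.5385) = 9698.8063

9698.8063 $/yr


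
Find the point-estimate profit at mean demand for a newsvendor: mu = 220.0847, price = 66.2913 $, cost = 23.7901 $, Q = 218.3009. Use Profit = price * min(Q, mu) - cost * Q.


Sales at mu = min(218.3009, 220.0847) = 218.3009
Revenue = 66.2913 * 218.3009 = 14471.4505
Total cost = 23.7901 * 218.3009 = 5193.4002
Profit = 14471.4505 - 5193.4002 = 9278.0502

9278.0502 $


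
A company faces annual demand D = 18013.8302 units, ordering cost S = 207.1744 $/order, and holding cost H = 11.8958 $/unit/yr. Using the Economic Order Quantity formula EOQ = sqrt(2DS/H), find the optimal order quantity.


2*D*S = 2 * 18013.8302 * 207.1744 = 7464008.9268
2*D*S/H = 627449.0935
EOQ = sqrt(627449.0935) = 792.1168

792.1168 units


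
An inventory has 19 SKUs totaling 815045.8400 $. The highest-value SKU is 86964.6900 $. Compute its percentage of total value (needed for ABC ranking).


Top item = 86964.6900
Total = 815045.8400
Percentage = 86964.6900 / 815045.8400 * 100 = 10.6699

10.6699%


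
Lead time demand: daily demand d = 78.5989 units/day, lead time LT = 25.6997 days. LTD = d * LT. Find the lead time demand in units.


LTD = 78.5989 * 25.6997 = 2019.9682

2019.9682 units


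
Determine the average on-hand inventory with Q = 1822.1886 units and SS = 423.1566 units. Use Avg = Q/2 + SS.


Q/2 = 911.0943
Avg = 911.0943 + 423.1566 = 1334.2509

1334.2509 units


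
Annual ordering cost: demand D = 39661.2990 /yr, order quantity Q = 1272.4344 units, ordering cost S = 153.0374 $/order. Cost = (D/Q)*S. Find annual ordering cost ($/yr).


Number of orders = D/Q = 31.1696
Cost = 31.1696 * 153.0374 = 4770.1179

4770.1179 $/yr


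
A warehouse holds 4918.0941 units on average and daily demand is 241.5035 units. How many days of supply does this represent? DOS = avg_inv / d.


DOS = 4918.0941 / 241.5035 = 20.3645

20.3645 days


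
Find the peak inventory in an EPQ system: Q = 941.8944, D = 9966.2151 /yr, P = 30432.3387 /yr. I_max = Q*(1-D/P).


D/P = 0.3275
1 - D/P = 0.6725
I_max = 941.8944 * 0.6725 = 633.4356

633.4356 units


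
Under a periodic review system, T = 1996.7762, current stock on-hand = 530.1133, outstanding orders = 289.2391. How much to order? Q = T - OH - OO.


Inventory position = OH + OO = 530.1133 + 289.2391 = 819.3524
Q = 1996.7762 - 819.3524 = 1177.4238

1177.4238 units


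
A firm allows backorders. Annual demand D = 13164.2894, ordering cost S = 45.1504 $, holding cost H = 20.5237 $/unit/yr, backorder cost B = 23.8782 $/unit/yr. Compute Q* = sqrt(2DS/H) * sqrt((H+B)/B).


sqrt(2DS/H) = 240.6671
sqrt((H+B)/B) = 1.3636
Q* = 240.6671 * 1.3636 = 328.1834

328.1834 units


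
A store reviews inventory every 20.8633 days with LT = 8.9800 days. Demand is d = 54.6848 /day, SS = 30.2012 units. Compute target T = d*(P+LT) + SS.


P + LT = 29.8433
d*(P+LT) = 54.6848 * 29.8433 = 1631.9749
T = 1631.9749 + 30.2012 = 1662.1761

1662.1761 units


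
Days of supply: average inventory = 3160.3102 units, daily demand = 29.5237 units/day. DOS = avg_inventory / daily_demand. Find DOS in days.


DOS = 3160.3102 / 29.5237 = 107.0432

107.0432 days


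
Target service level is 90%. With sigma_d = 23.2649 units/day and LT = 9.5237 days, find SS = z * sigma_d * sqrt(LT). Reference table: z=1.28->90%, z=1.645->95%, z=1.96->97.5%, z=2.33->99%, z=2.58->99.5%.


From the table, SL = 90% corresponds to z = 1.28
sqrt(LT) = sqrt(9.5237) = 3.0860
SS = 1.28 * 23.2649 * 3.0860 = 91.8997

91.8997 units


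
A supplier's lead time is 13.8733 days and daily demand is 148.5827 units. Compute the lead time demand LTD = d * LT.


LTD = 148.5827 * 13.8733 = 2061.3324

2061.3324 units


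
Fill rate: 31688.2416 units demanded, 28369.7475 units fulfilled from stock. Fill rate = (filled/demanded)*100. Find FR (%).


FR = 28369.7475 / 31688.2416 * 100 = 89.5277

89.5277%


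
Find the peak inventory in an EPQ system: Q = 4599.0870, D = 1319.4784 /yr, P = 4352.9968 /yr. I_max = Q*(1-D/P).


D/P = 0.3031
1 - D/P = 0.6969
I_max = 4599.0870 * 0.6969 = 3205.0139

3205.0139 units


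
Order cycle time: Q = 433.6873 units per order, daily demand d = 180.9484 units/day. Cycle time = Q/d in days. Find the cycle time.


Cycle = 433.6873 / 180.9484 = 2.3967

2.3967 days


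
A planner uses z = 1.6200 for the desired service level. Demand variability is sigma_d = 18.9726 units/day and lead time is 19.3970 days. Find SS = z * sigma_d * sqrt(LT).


sqrt(LT) = sqrt(19.3970) = 4.4042
SS = 1.6200 * 18.9726 * 4.4042 = 135.3659

135.3659 units


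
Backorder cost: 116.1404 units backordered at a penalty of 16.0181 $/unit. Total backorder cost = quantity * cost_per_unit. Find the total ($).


Total = 116.1404 * 16.0181 = 1860.3485

1860.3485 $


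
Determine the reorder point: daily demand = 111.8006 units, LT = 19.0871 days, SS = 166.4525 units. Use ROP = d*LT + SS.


d*LT = 111.8006 * 19.0871 = 2133.9492
ROP = 2133.9492 + 166.4525 = 2300.4017

2300.4017 units


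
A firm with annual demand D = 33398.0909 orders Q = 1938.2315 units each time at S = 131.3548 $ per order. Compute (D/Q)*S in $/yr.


Number of orders = D/Q = 17.2312
Cost = 17.2312 * 131.3548 = 2263.4033

2263.4033 $/yr


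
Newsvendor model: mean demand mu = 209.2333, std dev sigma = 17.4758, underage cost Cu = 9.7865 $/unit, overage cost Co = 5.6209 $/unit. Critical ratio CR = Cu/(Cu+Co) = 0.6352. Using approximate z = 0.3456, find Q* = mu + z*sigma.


CR = Cu/(Cu+Co) = 9.7865/(9.7865+5.6209) = 0.6352
z = 0.3456
Q* = 209.2333 + 0.3456 * 17.4758 = 215.2729

215.2729 units


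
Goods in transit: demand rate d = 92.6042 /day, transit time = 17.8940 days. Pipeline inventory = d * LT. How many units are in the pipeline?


Pipeline = 92.6042 * 17.8940 = 1657.0596

1657.0596 units


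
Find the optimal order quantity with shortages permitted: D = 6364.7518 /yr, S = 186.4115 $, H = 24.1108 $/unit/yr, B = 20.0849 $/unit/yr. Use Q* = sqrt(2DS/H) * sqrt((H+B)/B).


sqrt(2DS/H) = 313.7157
sqrt((H+B)/B) = 1.4834
Q* = 313.7157 * 1.4834 = 465.3626

465.3626 units


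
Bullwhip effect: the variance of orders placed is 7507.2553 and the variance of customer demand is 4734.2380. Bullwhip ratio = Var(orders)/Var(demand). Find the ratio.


BW = 7507.2553 / 4734.2380 = 1.5857

1.5857


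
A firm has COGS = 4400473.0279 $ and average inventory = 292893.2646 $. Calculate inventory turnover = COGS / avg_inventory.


Turnover = 4400473.0279 / 292893.2646 = 15.0242

15.0242


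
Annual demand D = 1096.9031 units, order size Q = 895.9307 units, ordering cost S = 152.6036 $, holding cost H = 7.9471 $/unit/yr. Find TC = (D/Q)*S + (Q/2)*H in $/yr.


Ordering cost = D*S/Q = 186.8352
Holding cost = Q*H/2 = 3560.0254
TC = 186.8352 + 3560.0254 = 3746.8606

3746.8606 $/yr


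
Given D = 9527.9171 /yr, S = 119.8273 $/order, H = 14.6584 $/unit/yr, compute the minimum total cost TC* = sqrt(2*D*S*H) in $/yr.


2*D*S*H = 33471124.8520
TC* = sqrt(33471124.8520) = 5785.4235

5785.4235 $/yr


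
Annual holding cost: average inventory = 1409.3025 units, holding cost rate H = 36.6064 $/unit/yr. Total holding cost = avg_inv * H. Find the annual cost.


Cost = 1409.3025 * 36.6064 = 51589.4910

51589.4910 $/yr


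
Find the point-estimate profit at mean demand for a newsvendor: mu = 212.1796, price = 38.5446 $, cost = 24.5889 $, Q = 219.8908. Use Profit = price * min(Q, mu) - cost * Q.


Sales at mu = min(219.8908, 212.1796) = 212.1796
Revenue = 38.5446 * 212.1796 = 8178.3778
Total cost = 24.5889 * 219.8908 = 5406.8729
Profit = 8178.3778 - 5406.8729 = 2771.5049

2771.5049 $


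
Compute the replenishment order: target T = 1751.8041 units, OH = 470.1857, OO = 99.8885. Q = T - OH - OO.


Inventory position = OH + OO = 470.1857 + 99.8885 = 570.0742
Q = 1751.8041 - 570.0742 = 1181.7299

1181.7299 units


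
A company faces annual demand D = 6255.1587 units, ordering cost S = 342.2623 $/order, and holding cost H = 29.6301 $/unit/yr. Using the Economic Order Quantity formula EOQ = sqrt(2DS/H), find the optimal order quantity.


2*D*S = 2 * 6255.1587 * 342.2623 = 4281810.0071
2*D*S/H = 144508.7937
EOQ = sqrt(144508.7937) = 380.1431

380.1431 units


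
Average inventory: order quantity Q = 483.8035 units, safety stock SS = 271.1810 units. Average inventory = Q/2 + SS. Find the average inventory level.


Q/2 = 241.9017
Avg = 241.9017 + 271.1810 = 513.0828

513.0828 units


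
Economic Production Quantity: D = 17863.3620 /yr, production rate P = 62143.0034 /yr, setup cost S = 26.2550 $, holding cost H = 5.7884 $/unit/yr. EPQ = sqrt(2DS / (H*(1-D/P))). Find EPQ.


1 - D/P = 1 - 0.2875 = 0.7125
H*(1-D/P) = 4.1245
2DS = 938005.1386
EPQ = sqrt(227423.2318) = 476.8891

476.8891 units


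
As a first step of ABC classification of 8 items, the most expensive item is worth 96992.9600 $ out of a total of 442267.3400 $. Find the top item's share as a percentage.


Top item = 96992.9600
Total = 442267.3400
Percentage = 96992.9600 / 442267.3400 * 100 = 21.9308

21.9308%


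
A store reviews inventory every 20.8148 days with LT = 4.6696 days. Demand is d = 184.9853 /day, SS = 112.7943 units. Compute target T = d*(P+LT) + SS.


P + LT = 25.4844
d*(P+LT) = 184.9853 * 25.4844 = 4714.2394
T = 4714.2394 + 112.7943 = 4827.0337

4827.0337 units


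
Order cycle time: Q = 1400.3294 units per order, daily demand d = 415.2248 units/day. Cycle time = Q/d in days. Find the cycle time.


Cycle = 1400.3294 / 415.2248 = 3.3725

3.3725 days


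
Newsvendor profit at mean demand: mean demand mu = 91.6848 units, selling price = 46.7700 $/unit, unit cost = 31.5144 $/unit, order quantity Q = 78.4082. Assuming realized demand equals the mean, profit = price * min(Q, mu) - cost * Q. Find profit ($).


Sales at mu = min(78.4082, 91.6848) = 78.4082
Revenue = 46.7700 * 78.4082 = 3667.1515
Total cost = 31.5144 * 78.4082 = 2470.9874
Profit = 3667.1515 - 2470.9874 = 1196.1641

1196.1641 $


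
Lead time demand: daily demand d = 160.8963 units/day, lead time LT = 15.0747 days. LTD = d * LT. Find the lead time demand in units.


LTD = 160.8963 * 15.0747 = 2425.4635

2425.4635 units


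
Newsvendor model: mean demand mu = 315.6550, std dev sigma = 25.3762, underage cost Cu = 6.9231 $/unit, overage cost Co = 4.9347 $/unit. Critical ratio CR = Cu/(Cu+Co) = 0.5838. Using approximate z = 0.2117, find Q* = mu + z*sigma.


CR = Cu/(Cu+Co) = 6.9231/(6.9231+4.9347) = 0.5838
z = 0.2117
Q* = 315.6550 + 0.2117 * 25.3762 = 321.0271

321.0271 units


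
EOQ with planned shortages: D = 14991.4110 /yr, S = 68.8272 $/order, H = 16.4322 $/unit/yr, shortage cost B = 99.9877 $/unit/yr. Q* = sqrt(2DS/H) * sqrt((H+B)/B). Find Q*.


sqrt(2DS/H) = 354.3794
sqrt((H+B)/B) = 1.0790
Q* = 354.3794 * 1.0790 = 382.3920

382.3920 units


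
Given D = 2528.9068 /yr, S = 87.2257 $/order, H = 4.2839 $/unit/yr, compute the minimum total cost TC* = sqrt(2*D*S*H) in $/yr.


2*D*S*H = 1889933.8680
TC* = sqrt(1889933.8680) = 1374.7487

1374.7487 $/yr


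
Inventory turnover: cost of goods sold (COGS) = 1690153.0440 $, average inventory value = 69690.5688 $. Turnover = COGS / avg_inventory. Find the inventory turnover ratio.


Turnover = 1690153.0440 / 69690.5688 = 24.2522

24.2522


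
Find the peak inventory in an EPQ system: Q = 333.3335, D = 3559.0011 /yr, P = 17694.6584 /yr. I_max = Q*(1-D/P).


D/P = 0.2011
1 - D/P = 0.7989
I_max = 333.3335 * 0.7989 = 266.2887

266.2887 units


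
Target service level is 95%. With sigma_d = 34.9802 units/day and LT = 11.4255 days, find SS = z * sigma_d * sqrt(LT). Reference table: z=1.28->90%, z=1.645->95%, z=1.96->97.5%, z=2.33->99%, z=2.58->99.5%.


From the table, SL = 95% corresponds to z = 1.645
sqrt(LT) = sqrt(11.4255) = 3.3802
SS = 1.645 * 34.9802 * 3.3802 = 194.5028

194.5028 units


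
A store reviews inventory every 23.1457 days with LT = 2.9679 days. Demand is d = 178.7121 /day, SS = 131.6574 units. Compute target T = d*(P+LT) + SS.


P + LT = 26.1136
d*(P+LT) = 178.7121 * 26.1136 = 4666.8163
T = 4666.8163 + 131.6574 = 4798.4737

4798.4737 units


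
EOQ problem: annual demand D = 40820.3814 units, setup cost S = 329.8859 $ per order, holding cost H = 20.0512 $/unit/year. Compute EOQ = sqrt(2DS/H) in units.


2*D*S = 2 * 40820.3814 * 329.8859 = 26932136.5130
2*D*S/H = 1343168.3148
EOQ = sqrt(1343168.3148) = 1158.9514

1158.9514 units


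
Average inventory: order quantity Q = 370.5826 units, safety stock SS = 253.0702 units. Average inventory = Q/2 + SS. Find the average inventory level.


Q/2 = 185.2913
Avg = 185.2913 + 253.0702 = 438.3615

438.3615 units


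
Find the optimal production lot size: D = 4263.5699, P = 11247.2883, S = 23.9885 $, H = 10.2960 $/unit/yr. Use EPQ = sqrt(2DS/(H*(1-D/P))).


1 - D/P = 1 - 0.3791 = 0.6209
H*(1-D/P) = 6.3930
2DS = 204553.2931
EPQ = sqrt(31996.2477) = 178.8749

178.8749 units


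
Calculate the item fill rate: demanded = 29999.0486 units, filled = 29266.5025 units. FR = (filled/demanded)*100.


FR = 29266.5025 / 29999.0486 * 100 = 97.5581

97.5581%


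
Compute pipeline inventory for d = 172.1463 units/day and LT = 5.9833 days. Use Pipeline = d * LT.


Pipeline = 172.1463 * 5.9833 = 1030.0030

1030.0030 units


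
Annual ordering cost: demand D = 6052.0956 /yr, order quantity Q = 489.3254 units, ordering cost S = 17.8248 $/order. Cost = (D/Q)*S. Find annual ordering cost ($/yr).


Number of orders = D/Q = 12.3682
Cost = 12.3682 * 17.8248 = 220.4615

220.4615 $/yr


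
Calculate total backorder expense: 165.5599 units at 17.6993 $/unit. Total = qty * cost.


Total = 165.5599 * 17.6993 = 2930.2943

2930.2943 $


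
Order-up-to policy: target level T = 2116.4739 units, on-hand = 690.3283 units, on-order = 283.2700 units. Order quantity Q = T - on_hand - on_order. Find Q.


Inventory position = OH + OO = 690.3283 + 283.2700 = 973.5983
Q = 2116.4739 - 973.5983 = 1142.8756

1142.8756 units


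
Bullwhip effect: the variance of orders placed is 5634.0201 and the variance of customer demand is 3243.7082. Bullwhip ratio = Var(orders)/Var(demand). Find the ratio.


BW = 5634.0201 / 3243.7082 = 1.7369

1.7369


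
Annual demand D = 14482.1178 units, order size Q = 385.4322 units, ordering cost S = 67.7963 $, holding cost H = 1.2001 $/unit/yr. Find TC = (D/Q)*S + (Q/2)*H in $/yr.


Ordering cost = D*S/Q = 2547.3585
Holding cost = Q*H/2 = 231.2786
TC = 2547.3585 + 231.2786 = 2778.6371

2778.6371 $/yr


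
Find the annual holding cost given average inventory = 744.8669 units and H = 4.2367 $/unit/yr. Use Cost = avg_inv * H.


Cost = 744.8669 * 4.2367 = 3155.7776

3155.7776 $/yr


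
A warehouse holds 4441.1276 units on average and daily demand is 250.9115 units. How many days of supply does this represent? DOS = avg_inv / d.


DOS = 4441.1276 / 250.9115 = 17.7000

17.7000 days


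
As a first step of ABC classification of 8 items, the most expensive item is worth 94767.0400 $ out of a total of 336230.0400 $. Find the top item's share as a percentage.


Top item = 94767.0400
Total = 336230.0400
Percentage = 94767.0400 / 336230.0400 * 100 = 28.1852

28.1852%


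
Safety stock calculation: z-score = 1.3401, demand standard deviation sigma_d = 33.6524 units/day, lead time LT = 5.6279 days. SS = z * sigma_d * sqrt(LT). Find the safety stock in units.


sqrt(LT) = sqrt(5.6279) = 2.3723
SS = 1.3401 * 33.6524 * 2.3723 = 106.9859

106.9859 units


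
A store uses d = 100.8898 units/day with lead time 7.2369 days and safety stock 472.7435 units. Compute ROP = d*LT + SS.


d*LT = 100.8898 * 7.2369 = 730.1294
ROP = 730.1294 + 472.7435 = 1202.8729

1202.8729 units


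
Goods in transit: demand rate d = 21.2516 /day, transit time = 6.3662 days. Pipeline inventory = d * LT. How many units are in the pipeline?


Pipeline = 21.2516 * 6.3662 = 135.2919

135.2919 units


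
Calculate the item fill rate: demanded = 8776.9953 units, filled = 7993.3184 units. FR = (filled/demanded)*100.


FR = 7993.3184 / 8776.9953 * 100 = 91.0712

91.0712%


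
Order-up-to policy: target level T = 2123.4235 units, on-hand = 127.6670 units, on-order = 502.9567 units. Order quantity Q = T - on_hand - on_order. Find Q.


Inventory position = OH + OO = 127.6670 + 502.9567 = 630.6237
Q = 2123.4235 - 630.6237 = 1492.7998

1492.7998 units


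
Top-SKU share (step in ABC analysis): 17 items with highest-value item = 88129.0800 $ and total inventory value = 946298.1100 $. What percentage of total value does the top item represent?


Top item = 88129.0800
Total = 946298.1100
Percentage = 88129.0800 / 946298.1100 * 100 = 9.3130

9.3130%


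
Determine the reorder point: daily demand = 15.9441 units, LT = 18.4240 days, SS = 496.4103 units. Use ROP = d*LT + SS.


d*LT = 15.9441 * 18.4240 = 293.7541
ROP = 293.7541 + 496.4103 = 790.1644

790.1644 units


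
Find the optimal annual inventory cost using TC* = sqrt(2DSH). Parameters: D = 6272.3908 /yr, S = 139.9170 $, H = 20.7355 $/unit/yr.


2*D*S*H = 36395534.4889
TC* = sqrt(36395534.4889) = 6032.8712

6032.8712 $/yr


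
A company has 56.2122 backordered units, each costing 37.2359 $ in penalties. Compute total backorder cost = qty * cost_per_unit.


Total = 56.2122 * 37.2359 = 2093.1119

2093.1119 $


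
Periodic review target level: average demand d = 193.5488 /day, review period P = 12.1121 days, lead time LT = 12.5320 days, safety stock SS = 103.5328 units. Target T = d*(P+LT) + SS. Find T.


P + LT = 24.6441
d*(P+LT) = 193.5488 * 24.6441 = 4769.8360
T = 4769.8360 + 103.5328 = 4873.3688

4873.3688 units


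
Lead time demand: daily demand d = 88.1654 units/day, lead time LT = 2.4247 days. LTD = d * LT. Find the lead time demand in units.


LTD = 88.1654 * 2.4247 = 213.7746

213.7746 units


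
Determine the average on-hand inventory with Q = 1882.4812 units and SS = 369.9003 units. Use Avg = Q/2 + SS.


Q/2 = 941.2406
Avg = 941.2406 + 369.9003 = 1311.1409

1311.1409 units


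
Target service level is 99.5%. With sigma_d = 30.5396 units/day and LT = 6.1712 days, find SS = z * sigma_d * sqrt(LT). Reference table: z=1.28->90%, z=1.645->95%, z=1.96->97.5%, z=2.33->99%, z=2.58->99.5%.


From the table, SL = 99.5% corresponds to z = 2.58
sqrt(LT) = sqrt(6.1712) = 2.4842
SS = 2.58 * 30.5396 * 2.4842 = 195.7347

195.7347 units


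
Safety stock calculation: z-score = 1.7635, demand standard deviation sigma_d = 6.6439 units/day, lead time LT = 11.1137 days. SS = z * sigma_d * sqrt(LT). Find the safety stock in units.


sqrt(LT) = sqrt(11.1137) = 3.3337
SS = 1.7635 * 6.6439 * 3.3337 = 39.0596

39.0596 units


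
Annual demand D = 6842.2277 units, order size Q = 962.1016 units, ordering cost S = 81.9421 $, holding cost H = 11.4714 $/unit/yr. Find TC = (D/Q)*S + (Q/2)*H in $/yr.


Ordering cost = D*S/Q = 582.7519
Holding cost = Q*H/2 = 5518.3261
TC = 582.7519 + 5518.3261 = 6101.0780

6101.0780 $/yr


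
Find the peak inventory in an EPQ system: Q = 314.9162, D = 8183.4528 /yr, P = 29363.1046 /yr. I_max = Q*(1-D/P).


D/P = 0.2787
1 - D/P = 0.7213
I_max = 314.9162 * 0.7213 = 227.1495

227.1495 units


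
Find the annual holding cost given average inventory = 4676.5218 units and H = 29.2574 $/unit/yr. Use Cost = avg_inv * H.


Cost = 4676.5218 * 29.2574 = 136822.8689

136822.8689 $/yr


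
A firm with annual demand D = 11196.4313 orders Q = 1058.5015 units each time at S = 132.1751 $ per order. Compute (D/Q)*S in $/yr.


Number of orders = D/Q = 10.5776
Cost = 10.5776 * 132.1751 = 1398.0986

1398.0986 $/yr


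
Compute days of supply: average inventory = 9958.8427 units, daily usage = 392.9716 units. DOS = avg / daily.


DOS = 9958.8427 / 392.9716 = 25.3424

25.3424 days


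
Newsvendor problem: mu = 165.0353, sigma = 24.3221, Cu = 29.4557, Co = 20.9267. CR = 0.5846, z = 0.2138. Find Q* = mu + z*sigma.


CR = Cu/(Cu+Co) = 29.4557/(29.4557+20.9267) = 0.5846
z = 0.2138
Q* = 165.0353 + 0.2138 * 24.3221 = 170.2354

170.2354 units


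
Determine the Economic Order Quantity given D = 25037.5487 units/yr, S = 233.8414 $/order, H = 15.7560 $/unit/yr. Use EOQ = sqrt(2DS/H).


2*D*S = 2 * 25037.5487 * 233.8414 = 11709630.8812
2*D*S/H = 743185.5091
EOQ = sqrt(743185.5091) = 862.0821

862.0821 units


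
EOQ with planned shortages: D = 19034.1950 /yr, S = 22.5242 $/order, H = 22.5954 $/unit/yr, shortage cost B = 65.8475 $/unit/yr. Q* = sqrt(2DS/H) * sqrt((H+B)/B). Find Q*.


sqrt(2DS/H) = 194.8036
sqrt((H+B)/B) = 1.1589
Q* = 194.8036 * 1.1589 = 225.7661

225.7661 units


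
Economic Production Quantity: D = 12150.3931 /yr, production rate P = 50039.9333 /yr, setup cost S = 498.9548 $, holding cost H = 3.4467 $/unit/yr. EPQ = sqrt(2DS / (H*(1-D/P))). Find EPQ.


1 - D/P = 1 - 0.2428 = 0.7572
H*(1-D/P) = 2.6098
2DS = 12124993.9183
EPQ = sqrt(4645959.6366) = 2155.4488

2155.4488 units


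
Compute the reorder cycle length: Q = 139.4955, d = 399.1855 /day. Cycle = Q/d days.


Cycle = 139.4955 / 399.1855 = 0.3495

0.3495 days


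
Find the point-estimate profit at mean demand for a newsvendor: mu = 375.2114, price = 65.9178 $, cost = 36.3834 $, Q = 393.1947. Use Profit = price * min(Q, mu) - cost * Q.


Sales at mu = min(393.1947, 375.2114) = 375.2114
Revenue = 65.9178 * 375.2114 = 24733.1100
Total cost = 36.3834 * 393.1947 = 14305.7600
Profit = 24733.1100 - 14305.7600 = 10427.3500

10427.3500 $
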